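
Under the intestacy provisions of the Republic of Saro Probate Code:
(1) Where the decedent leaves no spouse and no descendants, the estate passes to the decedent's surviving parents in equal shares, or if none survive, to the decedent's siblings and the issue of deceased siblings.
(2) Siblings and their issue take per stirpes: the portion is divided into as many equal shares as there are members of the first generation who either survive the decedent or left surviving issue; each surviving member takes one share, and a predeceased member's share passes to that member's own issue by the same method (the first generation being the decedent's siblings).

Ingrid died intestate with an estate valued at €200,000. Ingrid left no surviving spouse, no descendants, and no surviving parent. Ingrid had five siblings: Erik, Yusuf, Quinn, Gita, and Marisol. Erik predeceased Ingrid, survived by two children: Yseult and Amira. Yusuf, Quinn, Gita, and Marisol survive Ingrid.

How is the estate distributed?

The entire €200,000 passes to the siblings and their issue.
That amount (€200,000) is divided into 5 shares of €40,000: Yusuf, Quinn, Gita, and Marisol each take €40,000; Erik's €40,000 share passes to Erik's issue.
Erik's share (€40,000) is divided into 2 shares of €20,000: Yseult and Amira each take €20,000.

Yseult: €20,000; Amira: €20,000; Yusuf: €40,000; Quinn: €40,000; Gita: €40,000; Marisol: €40,000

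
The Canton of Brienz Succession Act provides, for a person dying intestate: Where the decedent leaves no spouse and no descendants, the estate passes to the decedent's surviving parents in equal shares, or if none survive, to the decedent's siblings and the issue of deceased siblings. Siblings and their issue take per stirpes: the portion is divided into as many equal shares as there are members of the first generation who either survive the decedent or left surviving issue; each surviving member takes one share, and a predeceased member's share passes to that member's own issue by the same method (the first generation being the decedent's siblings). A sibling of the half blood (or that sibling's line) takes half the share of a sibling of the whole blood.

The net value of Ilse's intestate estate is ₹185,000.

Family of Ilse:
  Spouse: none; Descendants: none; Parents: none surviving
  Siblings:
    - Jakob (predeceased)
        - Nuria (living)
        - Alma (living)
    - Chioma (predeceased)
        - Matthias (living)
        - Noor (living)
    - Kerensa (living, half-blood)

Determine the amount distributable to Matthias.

Matthias receives ₹37,000.

The entire ₹185,000 passes to the siblings and their issue.
Counting each half-blood sibling's line as half a unit, there are 5/2 units in ₹185,000, so one unit is ₹74,000. Whole-blood lines (Jakob and Chioma) take ₹74,000 each; half-blood lines (Kerensa) take ₹37,000 each.
Jakob's share (₹74,000) is divided into 2 shares of ₹37,000: Nuria and Alma each take ₹37,000.
Chioma's share (₹74,000) is divided into 2 shares of ₹37,000: Matthias and Noor each take ₹37,000.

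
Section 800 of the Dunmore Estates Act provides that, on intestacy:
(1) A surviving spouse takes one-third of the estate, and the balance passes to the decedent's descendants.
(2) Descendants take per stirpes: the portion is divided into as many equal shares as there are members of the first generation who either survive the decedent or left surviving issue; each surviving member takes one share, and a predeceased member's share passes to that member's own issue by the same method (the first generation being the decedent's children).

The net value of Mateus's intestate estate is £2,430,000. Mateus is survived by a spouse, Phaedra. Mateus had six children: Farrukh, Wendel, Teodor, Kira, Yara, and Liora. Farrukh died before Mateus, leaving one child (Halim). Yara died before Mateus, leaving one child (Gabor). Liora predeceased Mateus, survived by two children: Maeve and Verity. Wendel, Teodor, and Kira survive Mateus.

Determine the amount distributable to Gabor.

Phaedra takes one-third of £2,430,000 = £810,000. The remaining £1,620,000 passes to the descendants.
The descendants' portion (£1,620,000) is divided into 6 shares of £270,000: Wendel, Teodor, and Kira each take £270,000; Farrukh's £270,000 share passes to Farrukh's issue; Yara's £270,000 share passes to Yara's issue; Liora's £270,000 share passes to Liora's issue.
Farrukh's share (£270,000) passes entirely to Halim.
Yara's share (£270,000) passes entirely to Gabor.
Liora's share (£270,000) is divided into 2 shares of £135,000: Maeve and Verity each take £135,000.

Gabor receives £270,000.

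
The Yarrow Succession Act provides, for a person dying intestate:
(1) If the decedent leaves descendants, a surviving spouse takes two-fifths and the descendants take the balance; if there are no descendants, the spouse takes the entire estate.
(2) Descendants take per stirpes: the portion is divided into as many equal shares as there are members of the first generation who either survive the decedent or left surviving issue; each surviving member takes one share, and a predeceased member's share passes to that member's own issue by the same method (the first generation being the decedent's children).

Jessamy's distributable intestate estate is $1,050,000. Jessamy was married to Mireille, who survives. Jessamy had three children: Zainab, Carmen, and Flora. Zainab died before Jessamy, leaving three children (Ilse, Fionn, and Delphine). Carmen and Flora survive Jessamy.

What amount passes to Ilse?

Mireille takes two-fifths of $1,050,000 = $420,000. The remaining $630,000 passes to the descendants.
The descendants' portion ($630,000) is divided into 3 shares of $210,000: Carmen and Flora each take $210,000; Zainab's $210,000 share passes to Zainab's issue.
Zainab's share ($210,000) is divided into 3 shares of $70,000: Ilse, Fionn, and Delphine each take $70,000.

Ilse receives $70,000.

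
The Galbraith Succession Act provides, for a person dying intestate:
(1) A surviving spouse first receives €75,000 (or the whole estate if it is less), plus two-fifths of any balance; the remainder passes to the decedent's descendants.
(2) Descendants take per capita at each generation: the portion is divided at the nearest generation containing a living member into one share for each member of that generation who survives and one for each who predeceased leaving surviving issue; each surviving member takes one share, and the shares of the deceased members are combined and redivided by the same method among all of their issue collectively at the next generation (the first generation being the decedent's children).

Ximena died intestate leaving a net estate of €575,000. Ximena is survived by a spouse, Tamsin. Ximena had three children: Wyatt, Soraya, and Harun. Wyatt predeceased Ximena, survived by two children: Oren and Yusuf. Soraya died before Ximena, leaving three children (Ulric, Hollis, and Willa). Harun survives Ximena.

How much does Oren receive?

Tamsin first takes €75,000, leaving a balance of €500,000. Tamsin then takes two-fifths of the balance (€200,000), for a total of €275,000. The remaining €300,000 passes to the descendants.
The descendants' portion (€300,000) is divided at the children's generation into 3 shares of €100,000. Harun takes €100,000. The 2 shares of the deceased (Wyatt and Soraya) are combined into a pool of €200,000.
That pool (€200,000) is divided at the grandchildren's generation equally among Oren, Yusuf, Ulric, Hollis, and Willa: €40,000 each.

Oren receives €40,000.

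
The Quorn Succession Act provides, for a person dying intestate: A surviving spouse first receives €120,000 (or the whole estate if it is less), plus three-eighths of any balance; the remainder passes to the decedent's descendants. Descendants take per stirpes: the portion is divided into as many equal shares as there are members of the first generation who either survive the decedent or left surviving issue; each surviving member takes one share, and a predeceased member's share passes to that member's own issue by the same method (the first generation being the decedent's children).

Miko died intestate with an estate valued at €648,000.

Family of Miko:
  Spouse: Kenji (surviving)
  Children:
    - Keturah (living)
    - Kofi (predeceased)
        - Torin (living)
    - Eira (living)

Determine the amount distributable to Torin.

Kenji first takes €120,000, leaving a balance of €528,000. Kenji then takes three-eighths of the balance (€198,000), for a total of €318,000. The remaining €330,000 passes to the descendants.
The descendants' portion (€330,000) is divided into 3 shares of €110,000: Keturah and Eira each take €110,000; Kofi's €110,000 share passes to Kofi's issue.
Kofi's share (€110,000) passes entirely to Torin.

Torin receives €110,000.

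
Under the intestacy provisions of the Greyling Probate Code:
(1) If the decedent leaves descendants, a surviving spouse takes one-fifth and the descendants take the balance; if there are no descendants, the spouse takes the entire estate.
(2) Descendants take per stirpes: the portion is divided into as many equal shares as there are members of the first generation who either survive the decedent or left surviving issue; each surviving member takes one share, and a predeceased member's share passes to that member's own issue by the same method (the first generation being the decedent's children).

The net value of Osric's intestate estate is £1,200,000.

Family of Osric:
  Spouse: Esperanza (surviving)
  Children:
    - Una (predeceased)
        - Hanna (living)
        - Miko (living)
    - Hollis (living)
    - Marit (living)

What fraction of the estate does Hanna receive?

Hanna receives 2/15 of the estate.

Esperanza takes one-fifth of £1,200,000 = £240,000. The remaining £960,000 passes to the descendants.
The descendants' portion (£960,000) is divided into 3 shares of £320,000: Hollis and Marit each take £320,000; Una's £320,000 share passes to Una's issue.
Una's share (£320,000) is divided into 2 shares of £160,000: Hanna and Miko each take £160,000.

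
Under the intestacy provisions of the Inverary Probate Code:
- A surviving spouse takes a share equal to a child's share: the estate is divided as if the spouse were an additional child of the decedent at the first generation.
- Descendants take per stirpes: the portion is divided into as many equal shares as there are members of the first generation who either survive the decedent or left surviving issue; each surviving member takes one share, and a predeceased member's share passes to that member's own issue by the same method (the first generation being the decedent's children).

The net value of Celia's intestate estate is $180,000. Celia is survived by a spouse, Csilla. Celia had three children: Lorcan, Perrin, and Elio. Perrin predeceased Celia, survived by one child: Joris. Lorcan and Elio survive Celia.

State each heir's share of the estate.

Csilla: $45,000; Lorcan: $45,000; Joris: $45,000; Elio: $45,000

The spouse counts as an additional share at the children's level, so there are 4 primary shares of $45,000. Csilla takes one such share ($45,000).
The children's combined portion ($135,000) is divided into 3 shares of $45,000: Lorcan and Elio each take $45,000; Perrin's $45,000 share passes to Perrin's issue.
Perrin's share ($45,000) passes entirely to Joris.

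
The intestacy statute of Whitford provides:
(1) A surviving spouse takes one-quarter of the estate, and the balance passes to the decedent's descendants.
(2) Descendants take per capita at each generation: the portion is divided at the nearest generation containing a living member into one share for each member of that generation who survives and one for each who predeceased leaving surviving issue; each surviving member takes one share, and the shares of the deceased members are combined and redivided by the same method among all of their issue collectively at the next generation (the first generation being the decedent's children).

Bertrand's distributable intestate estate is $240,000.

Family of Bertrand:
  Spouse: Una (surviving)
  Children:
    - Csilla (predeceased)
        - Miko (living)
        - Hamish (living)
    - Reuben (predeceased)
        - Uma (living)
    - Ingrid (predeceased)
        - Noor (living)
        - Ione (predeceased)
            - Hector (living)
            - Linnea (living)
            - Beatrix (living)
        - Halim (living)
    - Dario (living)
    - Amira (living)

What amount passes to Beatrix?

Una takes one-quarter of $240,000 = $60,000. The remaining $180,000 passes to the descendants.
The descendants' portion ($180,000) is divided at the children's generation into 5 shares of $36,000. Dario and Amira each take $36,000. The 3 shares of the deceased (Csilla, Reuben, and Ingrid) are combined into a pool of $108,000.
That pool ($108,000) is divided at the grandchildren's generation into 6 shares of $18,000. Miko, Hamish, Uma, Noor, and Halim each take $18,000. The remaining share for the deceased Ione ($18,000) is carried to the next generation.
That pool ($18,000) is divided at the great-grandchildren's generation equally among Hector, Linnea, and Beatrix: $6,000 each.

Beatrix receives $6,000.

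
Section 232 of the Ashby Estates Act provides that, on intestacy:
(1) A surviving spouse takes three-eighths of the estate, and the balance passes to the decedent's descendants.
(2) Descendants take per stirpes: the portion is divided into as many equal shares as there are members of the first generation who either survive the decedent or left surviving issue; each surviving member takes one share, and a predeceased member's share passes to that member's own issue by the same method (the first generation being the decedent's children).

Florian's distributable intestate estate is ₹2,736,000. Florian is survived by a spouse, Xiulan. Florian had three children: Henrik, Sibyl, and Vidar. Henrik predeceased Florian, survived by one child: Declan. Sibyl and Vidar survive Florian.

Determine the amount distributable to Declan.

Xiulan takes three-eighths of ₹2,736,000 = ₹1,026,000. The remaining ₹1,710,000 passes to the descendants.
The descendants' portion (₹1,710,000) is divided into 3 shares of ₹570,000: Sibyl and Vidar each take ₹570,000; Henrik's ₹570,000 share passes to Henrik's issue.
Henrik's share (₹570,000) passes entirely to Declan.

Declan receives ₹570,000.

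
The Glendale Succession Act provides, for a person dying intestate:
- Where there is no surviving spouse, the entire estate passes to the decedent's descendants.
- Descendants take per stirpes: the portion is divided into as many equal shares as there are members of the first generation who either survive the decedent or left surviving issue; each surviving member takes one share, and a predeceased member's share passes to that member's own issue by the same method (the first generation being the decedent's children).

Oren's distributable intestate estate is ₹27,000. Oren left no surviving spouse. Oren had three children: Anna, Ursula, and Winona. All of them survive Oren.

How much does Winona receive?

Winona receives ₹9,000.

The entire ₹27,000 passes to the descendants.
That amount (₹27,000) is divided into 3 shares of ₹9,000: Anna, Ursula, and Winona each take ₹9,000.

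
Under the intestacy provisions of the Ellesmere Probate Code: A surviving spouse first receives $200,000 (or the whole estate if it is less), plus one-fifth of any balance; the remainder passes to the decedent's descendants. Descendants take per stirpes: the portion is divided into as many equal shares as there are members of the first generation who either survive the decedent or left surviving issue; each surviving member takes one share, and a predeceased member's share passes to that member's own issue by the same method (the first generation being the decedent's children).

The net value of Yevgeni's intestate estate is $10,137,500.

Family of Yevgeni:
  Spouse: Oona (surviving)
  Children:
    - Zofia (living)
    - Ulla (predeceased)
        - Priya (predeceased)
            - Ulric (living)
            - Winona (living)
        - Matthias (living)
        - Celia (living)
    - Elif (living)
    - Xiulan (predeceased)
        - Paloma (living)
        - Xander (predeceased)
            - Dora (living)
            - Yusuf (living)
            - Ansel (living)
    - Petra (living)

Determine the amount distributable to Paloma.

Oona first takes $200,000, leaving a balance of $9,937,500. Oona then takes one-fifth of the balance ($1,987,500), for a total of $2,187,500. The remaining $7,950,000 passes to the descendants.
The descendants' portion ($7,950,000) is divided into 5 shares of $1,590,000: Zofia, Elif, and Petra each take $1,590,000; Ulla's $1,590,000 share passes to Ulla's issue; Xiulan's $1,590,000 share passes to Xiulan's issue.
Ulla's share ($1,590,000) is divided into 3 shares of $530,000: Matthias and Celia each take $530,000; Priya's $530,000 share passes to Priya's issue.
Priya's share ($530,000) is divided into 2 shares of $265,000: Ulric and Winona each take $265,000.
Xiulan's share ($1,590,000) is divided into 2 shares of $795,000: Paloma takes $795,000; Xander's $795,000 share passes to Xander's issue.
Xander's share ($795,000) is divided into 3 shares of $265,000: Dora, Yusuf, and Ansel each take $265,000.

Paloma receives $795,000.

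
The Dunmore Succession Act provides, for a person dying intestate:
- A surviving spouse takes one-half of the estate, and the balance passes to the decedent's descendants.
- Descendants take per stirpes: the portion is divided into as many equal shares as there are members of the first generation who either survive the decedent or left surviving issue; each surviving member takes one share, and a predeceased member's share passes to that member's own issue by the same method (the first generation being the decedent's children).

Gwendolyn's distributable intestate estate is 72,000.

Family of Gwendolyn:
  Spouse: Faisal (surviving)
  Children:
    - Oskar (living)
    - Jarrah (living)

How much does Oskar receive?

Oskar receives 18,000.

Faisal takes one-half of 72,000 = 36,000. The remaining 36,000 passes to the descendants.
The descendants' portion (36,000) is divided into 2 shares of 18,000: Oskar and Jarrah each take 18,000.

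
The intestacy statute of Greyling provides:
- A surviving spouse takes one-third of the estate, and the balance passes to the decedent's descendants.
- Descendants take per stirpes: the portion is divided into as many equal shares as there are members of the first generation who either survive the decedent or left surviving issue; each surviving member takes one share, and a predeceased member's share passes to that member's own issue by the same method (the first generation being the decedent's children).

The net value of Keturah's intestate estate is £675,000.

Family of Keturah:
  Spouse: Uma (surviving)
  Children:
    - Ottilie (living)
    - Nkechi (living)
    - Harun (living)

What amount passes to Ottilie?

Uma takes one-third of £675,000 = £225,000. The remaining £450,000 passes to the descendants.
The descendants' portion (£450,000) is divided into 3 shares of £150,000: Ottilie, Nkechi, and Harun each take £150,000.

Ottilie receives £150,000.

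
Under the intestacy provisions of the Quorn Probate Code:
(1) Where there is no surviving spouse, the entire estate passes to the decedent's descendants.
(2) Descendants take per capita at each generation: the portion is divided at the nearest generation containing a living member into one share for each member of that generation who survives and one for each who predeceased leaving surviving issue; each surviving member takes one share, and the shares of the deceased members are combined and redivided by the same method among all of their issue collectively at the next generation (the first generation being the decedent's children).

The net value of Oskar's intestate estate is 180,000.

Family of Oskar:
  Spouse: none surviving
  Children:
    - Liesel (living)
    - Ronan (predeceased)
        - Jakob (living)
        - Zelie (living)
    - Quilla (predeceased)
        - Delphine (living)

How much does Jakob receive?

Jakob receives 40,000.

The entire 180,000 passes to the descendants.
That amount (180,000) is divided at the children's generation into 3 shares of 60,000. Liesel takes 60,000. The 2 shares of the deceased (Ronan and Quilla) are combined into a pool of 120,000.
That pool (120,000) is divided at the grandchildren's generation equally among Jakob, Zelie, and Delphine: 40,000 each.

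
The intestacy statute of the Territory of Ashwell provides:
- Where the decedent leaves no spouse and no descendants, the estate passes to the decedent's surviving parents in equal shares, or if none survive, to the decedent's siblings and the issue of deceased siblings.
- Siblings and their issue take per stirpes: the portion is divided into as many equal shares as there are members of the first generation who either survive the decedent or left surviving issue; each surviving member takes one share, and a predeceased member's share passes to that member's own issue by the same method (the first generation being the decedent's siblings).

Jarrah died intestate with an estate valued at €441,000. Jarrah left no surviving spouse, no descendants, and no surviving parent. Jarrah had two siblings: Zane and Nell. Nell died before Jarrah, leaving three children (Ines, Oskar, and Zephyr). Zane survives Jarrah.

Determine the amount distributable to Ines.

The entire €441,000 passes to the siblings and their issue.
That amount (€441,000) is divided into 2 shares of €220,500: Zane takes €220,500; Nell's €220,500 share passes to Nell's issue.
Nell's share (€220,500) is divided into 3 shares of €73,500: Ines, Oskar, and Zephyr each take €73,500.

Ines receives €73,500.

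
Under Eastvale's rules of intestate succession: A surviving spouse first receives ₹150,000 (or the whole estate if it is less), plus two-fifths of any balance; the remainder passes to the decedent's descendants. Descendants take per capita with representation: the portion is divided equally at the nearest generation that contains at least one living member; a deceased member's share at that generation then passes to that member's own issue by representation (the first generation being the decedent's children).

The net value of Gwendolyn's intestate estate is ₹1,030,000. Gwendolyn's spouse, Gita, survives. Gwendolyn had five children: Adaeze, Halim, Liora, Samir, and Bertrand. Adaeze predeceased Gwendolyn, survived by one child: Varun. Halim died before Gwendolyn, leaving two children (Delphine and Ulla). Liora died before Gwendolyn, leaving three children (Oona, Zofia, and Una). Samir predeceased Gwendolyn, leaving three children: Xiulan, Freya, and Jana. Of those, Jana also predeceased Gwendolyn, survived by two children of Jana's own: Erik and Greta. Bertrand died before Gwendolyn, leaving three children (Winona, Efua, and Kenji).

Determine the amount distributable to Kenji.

Gita first takes ₹150,000, leaving a balance of ₹880,000. Gita then takes two-fifths of the balance (₹352,000), for a total of ₹502,000. The remaining ₹528,000 passes to the descendants.
No child survives, so the initial division is made at the grandchildren's generation.
The descendants' portion (₹528,000) is divided into 12 shares of ₹44,000: Varun, Delphine, Ulla, Oona, Zofia, Una, Xiulan, Freya, Winona, Efua, and Kenji each take ₹44,000; Jana's ₹44,000 share passes to Jana's issue.
Jana's share (₹44,000) is divided into 2 shares of ₹22,000: Erik and Greta each take ₹22,000.

Kenji receives ₹44,000.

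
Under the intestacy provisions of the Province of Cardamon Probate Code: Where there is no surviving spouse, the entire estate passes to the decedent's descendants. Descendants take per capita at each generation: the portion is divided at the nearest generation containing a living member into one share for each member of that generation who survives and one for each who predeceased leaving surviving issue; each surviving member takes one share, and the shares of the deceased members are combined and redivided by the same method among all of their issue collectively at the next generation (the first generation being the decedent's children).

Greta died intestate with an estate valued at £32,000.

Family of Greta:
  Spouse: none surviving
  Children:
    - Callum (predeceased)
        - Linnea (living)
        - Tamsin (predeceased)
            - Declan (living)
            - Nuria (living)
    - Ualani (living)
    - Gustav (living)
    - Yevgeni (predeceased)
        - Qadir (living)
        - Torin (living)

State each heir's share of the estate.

The entire £32,000 passes to the descendants.
That amount (£32,000) is divided at the children's generation into 4 shares of £8,000. Ualani and Gustav each take £8,000. The 2 shares of the deceased (Callum and Yevgeni) are combined into a pool of £16,000.
That pool (£16,000) is divided at the grandchildren's generation into 4 shares of £4,000. Linnea, Qadir, and Torin each take £4,000. The remaining share for the deceased Tamsin (£4,000) is carried to the next generation.
That pool (£4,000) is divided at the great-grandchildren's generation equally among Declan and Nuria: £2,000 each.

Linnea: £4,000; Declan: £2,000; Nuria: £2,000; Ualani: £8,000; Gustav: £8,000; Qadir: £4,000; Torin: £4,000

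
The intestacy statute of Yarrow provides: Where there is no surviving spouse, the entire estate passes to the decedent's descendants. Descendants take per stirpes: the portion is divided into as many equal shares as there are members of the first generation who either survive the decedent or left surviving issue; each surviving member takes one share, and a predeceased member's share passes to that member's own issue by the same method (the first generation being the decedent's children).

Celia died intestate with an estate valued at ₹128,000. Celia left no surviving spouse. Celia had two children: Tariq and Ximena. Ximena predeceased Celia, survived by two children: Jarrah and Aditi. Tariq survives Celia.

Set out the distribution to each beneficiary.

The entire ₹128,000 passes to the descendants.
That amount (₹128,000) is divided into 2 shares of ₹64,000: Tariq takes ₹64,000; Ximena's ₹64,000 share passes to Ximena's issue.
Ximena's share (₹64,000) is divided into 2 shares of ₹32,000: Jarrah and Aditi each take ₹32,000.

Tariq: ₹64,000; Jarrah: ₹32,000; Aditi: ₹32,000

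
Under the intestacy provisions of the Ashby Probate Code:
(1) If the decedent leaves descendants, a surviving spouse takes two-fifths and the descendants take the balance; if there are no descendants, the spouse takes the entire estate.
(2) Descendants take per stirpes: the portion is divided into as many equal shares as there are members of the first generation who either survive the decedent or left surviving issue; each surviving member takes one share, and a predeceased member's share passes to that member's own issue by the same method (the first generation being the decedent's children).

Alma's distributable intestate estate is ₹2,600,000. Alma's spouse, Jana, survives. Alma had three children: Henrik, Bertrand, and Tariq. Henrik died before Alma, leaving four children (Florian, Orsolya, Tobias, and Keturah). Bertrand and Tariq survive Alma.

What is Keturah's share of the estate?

Jana takes two-fifths of ₹2,600,000 = ₹1,040,000. The remaining ₹1,560,000 passes to the descendants.
The descendants' portion (₹1,560,000) is divided into 3 shares of ₹520,000: Bertrand and Tariq each take ₹520,000; Henrik's ₹520,000 share passes to Henrik's issue.
Henrik's share (₹520,000) is divided into 4 shares of ₹130,000: Florian, Orsolya, Tobias, and Keturah each take ₹130,000.

Keturah receives ₹130,000.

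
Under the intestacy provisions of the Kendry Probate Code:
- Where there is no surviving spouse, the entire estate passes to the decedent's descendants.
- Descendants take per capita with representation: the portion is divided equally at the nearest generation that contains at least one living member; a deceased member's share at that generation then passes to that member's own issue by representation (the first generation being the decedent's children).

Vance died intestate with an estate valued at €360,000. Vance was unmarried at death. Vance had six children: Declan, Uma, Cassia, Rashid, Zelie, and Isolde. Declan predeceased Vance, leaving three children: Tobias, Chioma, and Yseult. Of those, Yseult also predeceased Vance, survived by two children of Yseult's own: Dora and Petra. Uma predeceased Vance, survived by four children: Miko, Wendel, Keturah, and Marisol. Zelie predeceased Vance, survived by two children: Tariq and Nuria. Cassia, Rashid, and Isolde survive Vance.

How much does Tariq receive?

The entire €360,000 passes to the descendants.
That amount (€360,000) is divided into 6 shares of €60,000: Cassia, Rashid, and Isolde each take €60,000; Declan's €60,000 share passes to Declan's issue; Uma's €60,000 share passes to Uma's issue; Zelie's €60,000 share passes to Zelie's issue.
Declan's share (€60,000) is divided into 3 shares of €20,000: Tobias and Chioma each take €20,000; Yseult's €20,000 share passes to Yseult's issue.
Yseult's share (€20,000) is divided into 2 shares of €10,000: Dora and Petra each take €10,000.
Uma's share (€60,000) is divided into 4 shares of €15,000: Miko, Wendel, Keturah, and Marisol each take €15,000.
Zelie's share (€60,000) is divided into 2 shares of €30,000: Tariq and Nuria each take €30,000.

Tariq receives €30,000.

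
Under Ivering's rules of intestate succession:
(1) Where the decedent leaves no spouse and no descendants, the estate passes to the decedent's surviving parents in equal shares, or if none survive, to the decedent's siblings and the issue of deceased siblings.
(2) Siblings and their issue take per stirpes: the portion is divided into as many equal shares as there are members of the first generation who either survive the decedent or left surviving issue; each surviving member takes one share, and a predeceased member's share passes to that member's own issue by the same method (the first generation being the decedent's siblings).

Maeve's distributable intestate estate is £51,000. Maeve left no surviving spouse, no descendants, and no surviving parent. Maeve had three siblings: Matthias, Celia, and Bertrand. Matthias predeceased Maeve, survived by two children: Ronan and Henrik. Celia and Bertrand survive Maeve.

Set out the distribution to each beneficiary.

The entire £51,000 passes to the siblings and their issue.
That amount (£51,000) is divided into 3 shares of £17,000: Celia and Bertrand each take £17,000; Matthias's £17,000 share passes to Matthias's issue.
Matthias's share (£17,000) is divided into 2 shares of £8,500: Ronan and Henrik each take £8,500.

Ronan: £8,500; Henrik: £8,500; Celia: £17,000; Bertrand: £17,000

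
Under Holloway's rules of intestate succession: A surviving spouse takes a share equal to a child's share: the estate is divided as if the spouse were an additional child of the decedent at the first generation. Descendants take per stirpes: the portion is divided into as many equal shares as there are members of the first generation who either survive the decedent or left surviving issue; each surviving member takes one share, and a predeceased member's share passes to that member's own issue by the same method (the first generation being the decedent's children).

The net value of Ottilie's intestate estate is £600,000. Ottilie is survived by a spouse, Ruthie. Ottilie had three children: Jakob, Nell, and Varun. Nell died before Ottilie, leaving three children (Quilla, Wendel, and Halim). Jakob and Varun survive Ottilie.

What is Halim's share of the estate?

Halim receives £50,000.

The spouse counts as an additional share at the children's level, so there are 4 primary shares of £150,000. Ruthie takes one such share (£150,000).
The children's combined portion (£450,000) is divided into 3 shares of £150,000: Jakob and Varun each take £150,000; Nell's £150,000 share passes to Nell's issue.
Nell's share (£150,000) is divided into 3 shares of £50,000: Quilla, Wendel, and Halim each take £50,000.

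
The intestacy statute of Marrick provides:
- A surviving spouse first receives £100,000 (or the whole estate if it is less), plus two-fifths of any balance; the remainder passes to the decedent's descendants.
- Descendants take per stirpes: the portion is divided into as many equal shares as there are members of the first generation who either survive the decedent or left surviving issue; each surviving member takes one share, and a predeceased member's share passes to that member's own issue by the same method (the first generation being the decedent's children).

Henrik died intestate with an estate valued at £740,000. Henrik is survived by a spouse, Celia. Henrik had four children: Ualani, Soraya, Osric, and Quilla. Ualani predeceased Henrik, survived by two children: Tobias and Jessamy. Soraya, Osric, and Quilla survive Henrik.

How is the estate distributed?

Celia first takes £100,000, leaving a balance of £640,000. Celia then takes two-fifths of the balance (£256,000), for a total of £356,000. The remaining £384,000 passes to the descendants.
The descendants' portion (£384,000) is divided into 4 shares of £96,000: Soraya, Osric, and Quilla each take £96,000; Ualani's £96,000 share passes to Ualani's issue.
Ualani's share (£96,000) is divided into 2 shares of £48,000: Tobias and Jessamy each take £48,000.

Celia: £356,000; Tobias: £48,000; Jessamy: £48,000; Soraya: £96,000; Osric: £96,000; Quilla: £96,000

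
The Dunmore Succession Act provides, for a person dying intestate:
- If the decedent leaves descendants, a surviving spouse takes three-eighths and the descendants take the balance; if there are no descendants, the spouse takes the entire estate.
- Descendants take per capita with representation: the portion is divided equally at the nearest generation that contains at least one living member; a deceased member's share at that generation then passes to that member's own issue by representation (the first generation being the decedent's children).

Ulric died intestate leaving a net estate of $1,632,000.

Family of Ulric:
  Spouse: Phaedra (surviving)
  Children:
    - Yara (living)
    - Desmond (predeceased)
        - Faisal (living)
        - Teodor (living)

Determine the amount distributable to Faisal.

Phaedra takes three-eighths of $1,632,000 = $612,000. The remaining $1,020,000 passes to the descendants.
The descendants' portion ($1,020,000) is divided into 2 shares of $510,000: Yara takes $510,000; Desmond's $510,000 share passes to Desmond's issue.
Desmond's share ($510,000) is divided into 2 shares of $255,000: Faisal and Teodor each take $255,000.

Faisal receives $255,000.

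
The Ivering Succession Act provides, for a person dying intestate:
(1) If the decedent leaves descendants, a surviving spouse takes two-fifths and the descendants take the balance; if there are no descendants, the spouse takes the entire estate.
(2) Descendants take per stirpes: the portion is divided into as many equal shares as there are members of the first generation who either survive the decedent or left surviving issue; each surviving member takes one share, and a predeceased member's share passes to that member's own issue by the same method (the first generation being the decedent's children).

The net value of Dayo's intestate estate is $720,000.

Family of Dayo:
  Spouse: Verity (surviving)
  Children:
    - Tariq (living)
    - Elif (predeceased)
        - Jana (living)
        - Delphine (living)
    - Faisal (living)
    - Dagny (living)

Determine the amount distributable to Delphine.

Verity takes two-fifths of $720,000 = $288,000. The remaining $432,000 passes to the descendants.
The descendants' portion ($432,000) is divided into 4 shares of $108,000: Tariq, Faisal, and Dagny each take $108,000; Elif's $108,000 share passes to Elif's issue.
Elif's share ($108,000) is divided into 2 shares of $54,000: Jana and Delphine each take $54,000.

Delphine receives $54,000.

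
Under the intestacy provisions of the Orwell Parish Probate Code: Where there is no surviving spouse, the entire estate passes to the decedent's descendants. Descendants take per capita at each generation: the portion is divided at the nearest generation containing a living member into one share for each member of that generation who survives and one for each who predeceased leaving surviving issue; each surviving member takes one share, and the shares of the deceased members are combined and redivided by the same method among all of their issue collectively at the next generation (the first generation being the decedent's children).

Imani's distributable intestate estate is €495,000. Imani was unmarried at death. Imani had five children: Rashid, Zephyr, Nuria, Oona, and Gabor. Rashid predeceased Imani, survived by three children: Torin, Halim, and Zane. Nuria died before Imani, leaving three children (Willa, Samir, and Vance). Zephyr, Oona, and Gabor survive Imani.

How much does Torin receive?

Torin receives €33,000.

The entire €495,000 passes to the descendants.
That amount (€495,000) is divided at the children's generation into 5 shares of €99,000. Zephyr, Oona, and Gabor each take €99,000. The 2 shares of the deceased (Rashid and Nuria) are combined into a pool of €198,000.
That pool (€198,000) is divided at the grandchildren's generation equally among Torin, Halim, Zane, Willa, Samir, and Vance: €33,000 each.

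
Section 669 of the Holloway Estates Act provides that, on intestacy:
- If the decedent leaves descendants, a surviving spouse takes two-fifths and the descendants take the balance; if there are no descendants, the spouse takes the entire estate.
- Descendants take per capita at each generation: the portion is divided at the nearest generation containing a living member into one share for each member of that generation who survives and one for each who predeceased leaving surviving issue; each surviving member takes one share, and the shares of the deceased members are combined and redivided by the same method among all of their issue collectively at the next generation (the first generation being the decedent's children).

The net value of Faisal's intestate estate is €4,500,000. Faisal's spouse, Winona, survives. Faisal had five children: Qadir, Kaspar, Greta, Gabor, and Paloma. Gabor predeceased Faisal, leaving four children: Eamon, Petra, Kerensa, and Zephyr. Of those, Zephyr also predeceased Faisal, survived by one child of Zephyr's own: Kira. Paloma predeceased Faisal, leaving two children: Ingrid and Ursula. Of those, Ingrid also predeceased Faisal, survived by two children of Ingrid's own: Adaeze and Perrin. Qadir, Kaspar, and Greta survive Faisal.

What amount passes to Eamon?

Eamon receives €180,000.

Winona takes two-fifths of €4,500,000 = €1,800,000. The remaining €2,700,000 passes to the descendants.
The descendants' portion (€2,700,000) is divided at the children's generation into 5 shares of €540,000. Qadir, Kaspar, and Greta each take €540,000. The 2 shares of the deceased (Gabor and Paloma) are combined into a pool of €1,080,000.
That pool (€1,080,000) is divided at the grandchildren's generation into 6 shares of €180,000. Eamon, Petra, Kerensa, and Ursula each take €180,000. The 2 shares of the deceased (Zephyr and Ingrid) are combined into a pool of €360,000.
That pool (€360,000) is divided at the great-grandchildren's generation equally among Kira, Adaeze, and Perrin: €120,000 each.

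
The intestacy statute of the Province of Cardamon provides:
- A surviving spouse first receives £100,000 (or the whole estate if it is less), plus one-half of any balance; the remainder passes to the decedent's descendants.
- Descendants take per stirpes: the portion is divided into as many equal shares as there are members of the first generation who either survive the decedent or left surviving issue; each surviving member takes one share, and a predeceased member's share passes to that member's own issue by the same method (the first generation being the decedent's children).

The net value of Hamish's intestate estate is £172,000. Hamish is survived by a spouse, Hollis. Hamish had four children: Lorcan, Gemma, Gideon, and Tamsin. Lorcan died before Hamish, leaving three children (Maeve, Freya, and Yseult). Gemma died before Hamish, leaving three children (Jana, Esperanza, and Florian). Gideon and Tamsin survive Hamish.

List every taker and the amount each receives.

Hollis first takes £100,000, leaving a balance of £72,000. Hollis then takes one-half of the balance (£36,000), for a total of £136,000. The remaining £36,000 passes to the descendants.
The descendants' portion (£36,000) is divided into 4 shares of £9,000: Gideon and Tamsin each take £9,000; Lorcan's £9,000 share passes to Lorcan's issue; Gemma's £9,000 share passes to Gemma's issue.
Lorcan's share (£9,000) is divided into 3 shares of £3,000: Maeve, Freya, and Yseult each take £3,000.
Gemma's share (£9,000) is divided into 3 shares of £3,000: Jana, Esperanza, and Florian each take £3,000.

Hollis: £136,000; Maeve: £3,000; Freya: £3,000; Yseult: £3,000; Jana: £3,000; Esperanza: £3,000; Florian: £3,000; Gideon: £9,000; Tamsin: £9,000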